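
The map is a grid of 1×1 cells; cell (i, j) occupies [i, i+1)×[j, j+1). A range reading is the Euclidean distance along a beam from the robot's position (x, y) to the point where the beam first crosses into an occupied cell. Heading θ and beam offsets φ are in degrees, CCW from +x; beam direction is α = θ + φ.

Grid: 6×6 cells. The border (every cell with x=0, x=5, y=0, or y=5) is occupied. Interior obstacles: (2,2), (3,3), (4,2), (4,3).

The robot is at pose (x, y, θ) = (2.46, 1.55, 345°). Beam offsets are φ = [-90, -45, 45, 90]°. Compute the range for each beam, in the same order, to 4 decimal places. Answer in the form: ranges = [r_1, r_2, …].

ranges = [0.5694, 0.6351, 1.7782, 0.4659]

beam 1: φ=-90°, α=255°
  direction (-0.2588, -0.9659); cell (2,1); t to first gridline: x 1.7773, y 0.5694 (then +3.8637 / +1.0353)
    (2,0) via y @ 0.5694  # hit
  → r_1 = 0.5694
beam 2: φ=-45°, α=300°
  direction (0.5000, -0.8660); cell (2,1); t to first gridline: x 1.0800, y 0.6351 (then +2.0000 / +1.1547)
    (2,0) via y @ 0.6351  # hit
  → r_2 = 0.6351
beam 3: φ=45°, α=30°
  direction (0.8660, 0.5000); cell (2,1); t to first gridline: x 0.6235, y 0.9000 (then +1.1547 / +2.0000)
    (3,1) via x @ 0.6235
    (3,2) via y @ 0.9000
    (4,2) via x @ 1.7782  # hit
  → r_3 = 1.7782
beam 4: φ=90°, α=75°
  direction (0.2588, 0.9659); cell (2,1); t to first gridline: x 2.0864, y 0.4659 (then +3.8637 / +1.0353)
    (2,2) via y @ 0.4659  # hit
  → r_4 = 0.4659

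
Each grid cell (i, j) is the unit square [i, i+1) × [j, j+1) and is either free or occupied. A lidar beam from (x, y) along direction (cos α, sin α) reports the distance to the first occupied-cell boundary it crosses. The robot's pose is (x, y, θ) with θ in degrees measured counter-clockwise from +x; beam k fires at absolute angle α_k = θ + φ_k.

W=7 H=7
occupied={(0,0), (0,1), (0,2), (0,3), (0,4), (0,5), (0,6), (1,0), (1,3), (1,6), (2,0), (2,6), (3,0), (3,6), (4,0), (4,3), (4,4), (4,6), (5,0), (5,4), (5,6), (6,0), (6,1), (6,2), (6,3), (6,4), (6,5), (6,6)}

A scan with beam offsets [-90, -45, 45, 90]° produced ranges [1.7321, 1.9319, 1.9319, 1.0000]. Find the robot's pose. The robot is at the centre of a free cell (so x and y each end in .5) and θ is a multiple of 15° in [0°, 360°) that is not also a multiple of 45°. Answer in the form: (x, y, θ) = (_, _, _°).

Candidates: 21 free-cell centres × 16 headings = 336 poses. Raycast each; keep the one whose scan matches to 4 dp.
  (3.5, 1.5, 285°): beam 1 = 1.9319 ≠ 1.7321 ✗
  (1.5, 4.5, 330°): beam 1 = 0.5774 ≠ 1.7321 ✗
  (2.5, 1.5, 195°): beam 1 = 1.9319 ≠ 1.7321 ✗
  (2.5, 4.5, 60°): beam 2 = 1.5529 ≠ 1.9319 ✗
  …
  (2.5, 5.5, 300°): r_1=1.7321, r_2=1.9319, r_3=1.9319, r_4=1.0000 — all match ✓
Unique over the lattice → pose = (2.5, 5.5, 300°).

(x, y, θ) = (2.5, 5.5, 300°)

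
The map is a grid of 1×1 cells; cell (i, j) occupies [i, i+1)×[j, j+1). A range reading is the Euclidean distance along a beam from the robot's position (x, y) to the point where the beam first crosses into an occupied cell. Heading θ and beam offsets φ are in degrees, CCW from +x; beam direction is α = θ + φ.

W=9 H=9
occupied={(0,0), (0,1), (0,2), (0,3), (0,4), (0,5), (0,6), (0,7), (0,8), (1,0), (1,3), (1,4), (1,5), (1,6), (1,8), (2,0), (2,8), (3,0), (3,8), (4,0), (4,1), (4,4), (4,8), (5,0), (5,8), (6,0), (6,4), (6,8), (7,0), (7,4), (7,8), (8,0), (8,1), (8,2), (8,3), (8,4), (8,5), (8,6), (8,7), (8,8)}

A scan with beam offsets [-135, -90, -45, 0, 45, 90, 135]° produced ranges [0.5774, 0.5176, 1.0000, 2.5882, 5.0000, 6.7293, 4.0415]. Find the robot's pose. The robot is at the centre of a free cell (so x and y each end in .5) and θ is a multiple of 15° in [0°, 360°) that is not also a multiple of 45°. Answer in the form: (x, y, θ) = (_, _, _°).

Candidates: 41 free-cell centres × 16 headings = 656 poses. Raycast each; keep the one whose scan matches to 4 dp.
  (6.5, 5.5, 210°): beam 1 = 2.5882 ≠ 0.5774 ✗
  (5.5, 7.5, 210°): beam 1 = 0.5176 ≠ 0.5774 ✗
  (3.5, 6.5, 300°): beam 1 = 1.5529 ≠ 0.5774 ✗
  …
  (4.5, 7.5, 195°): r_1=0.5774, r_2=0.5176, r_3=1.0000, r_4=2.5882, r_5=5.0000, r_6=6.7293, r_7=4.0415 — all match ✓
No second candidate reproduces the full scan.

(x, y, θ) = (4.5, 7.5, 195°)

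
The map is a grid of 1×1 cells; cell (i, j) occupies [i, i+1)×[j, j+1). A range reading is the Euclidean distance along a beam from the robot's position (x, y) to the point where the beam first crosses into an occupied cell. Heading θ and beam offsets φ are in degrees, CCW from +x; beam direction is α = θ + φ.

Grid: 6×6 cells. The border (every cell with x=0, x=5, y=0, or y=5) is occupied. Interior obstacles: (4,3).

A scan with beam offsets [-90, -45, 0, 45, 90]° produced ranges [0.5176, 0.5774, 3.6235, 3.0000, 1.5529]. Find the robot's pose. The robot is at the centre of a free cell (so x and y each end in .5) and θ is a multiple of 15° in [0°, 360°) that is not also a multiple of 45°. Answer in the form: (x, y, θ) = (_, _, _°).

(x, y, θ) = (4.5, 2.5, 165°)

Enumerate (i+0.5, j+0.5, θ) over the 15 free cells and 16 admissible headings. For each, cast all 5 beams and compare to the given ranges.
  (4.5, 2.5, 240°): beam 1 = 4.0415 ≠ 0.5176 ✗
  (1.5, 2.5, 300°): beam 1 = 0.5774 ≠ 0.5176 ✗
  (1.5, 1.5, 240°): beam 1 = 0.5774 ≠ 0.5176 ✗
  (2.5, 2.5, 150°): beam 1 = 2.8868 ≠ 0.5176 ✗
  (4.5, 1.5, 105°): beam 2 = 1.0000 ≠ 0.5774 ✗
  …
  (4.5, 2.5, 165°): r_1=0.5176, r_2=0.5774, r_3=3.6235, r_4=3.0000, r_5=1.5529 — all match ✓
No second candidate reproduces the full scan.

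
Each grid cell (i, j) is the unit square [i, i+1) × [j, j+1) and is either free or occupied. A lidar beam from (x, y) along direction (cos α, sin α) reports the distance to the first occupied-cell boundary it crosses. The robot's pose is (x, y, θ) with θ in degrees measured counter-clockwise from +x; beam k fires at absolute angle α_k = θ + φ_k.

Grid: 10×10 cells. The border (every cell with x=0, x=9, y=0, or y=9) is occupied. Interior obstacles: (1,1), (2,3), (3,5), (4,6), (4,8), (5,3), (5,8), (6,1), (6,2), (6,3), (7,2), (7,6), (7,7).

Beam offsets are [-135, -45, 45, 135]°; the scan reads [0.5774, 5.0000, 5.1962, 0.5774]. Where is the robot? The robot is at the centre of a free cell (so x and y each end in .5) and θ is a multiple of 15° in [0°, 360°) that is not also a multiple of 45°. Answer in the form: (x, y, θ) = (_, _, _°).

(x, y, θ) = (4.5, 5.5, 285°)

Candidates: 51 free-cell centres × 16 headings = 816 poses. Raycast each; keep the one whose scan matches to 4 dp.
  (6.5, 4.5, 15°): beam 2 = 2.8868 ≠ 5.0000 ✗
  (6.5, 4.5, 195°): beam 1 = 1.7321 ≠ 0.5774 ✗
  (6.5, 7.5, 165°): beam 2 = 1.0000 ≠ 5.0000 ✗
  …
  (4.5, 5.5, 285°): r_1=0.5774, r_2=5.0000, r_3=5.1962, r_4=0.5774 — all match ✓
No second candidate reproduces the full scan.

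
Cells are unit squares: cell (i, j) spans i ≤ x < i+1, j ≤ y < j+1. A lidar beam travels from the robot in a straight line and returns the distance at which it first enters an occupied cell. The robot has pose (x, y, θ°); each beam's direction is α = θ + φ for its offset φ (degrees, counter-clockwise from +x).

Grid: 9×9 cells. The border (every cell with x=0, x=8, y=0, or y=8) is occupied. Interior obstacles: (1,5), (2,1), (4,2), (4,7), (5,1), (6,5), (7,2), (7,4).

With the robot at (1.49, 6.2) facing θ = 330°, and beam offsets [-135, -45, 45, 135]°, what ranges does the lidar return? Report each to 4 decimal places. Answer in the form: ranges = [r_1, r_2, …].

beam 1: φ=-135°, α=195°
  cosα=-0.9659 sinα=-0.2588 | (1,6) | tMaxX 0.5073 tMaxY 0.7727 | tΔX 1.0353 tΔY 3.8637
    t=0.5073 [x] (0,6) — stop
  → r_1 = 0.5073
beam 2: φ=-45°, α=285°
  cosα=0.2588 sinα=-0.9659 | (1,6) | tMaxX 1.9705 tMaxY 0.2071 | tΔX 3.8637 tΔY 1.0353
    t=0.2071 [y] (1,5) — stop
  → r_2 = 0.2071
beam 3: φ=45°, α=15°
  cosα=0.9659 sinα=0.2588 | (1,6) | tMaxX 0.5280 tMaxY 3.0910 | tΔX 1.0353 tΔY 3.8637
    t=0.5280 [x] (2,6)
    t=1.5633 [x] (3,6)
    t=2.5985 [x] (4,6)
    t=3.0910 [y] (4,7) — stop
  → r_3 = 3.0910
beam 4: φ=135°, α=105°
  cosα=-0.2588 sinα=0.9659 | (1,6) | tMaxX 1.8932 tMaxY 0.8282 | tΔX 3.8637 tΔY 1.0353
    t=0.8282 [y] (1,7)
    t=1.8635 [y] (1,8) — stop
  → r_4 = 1.8635

ranges = [0.5073, 0.2071, 3.0910, 1.8635]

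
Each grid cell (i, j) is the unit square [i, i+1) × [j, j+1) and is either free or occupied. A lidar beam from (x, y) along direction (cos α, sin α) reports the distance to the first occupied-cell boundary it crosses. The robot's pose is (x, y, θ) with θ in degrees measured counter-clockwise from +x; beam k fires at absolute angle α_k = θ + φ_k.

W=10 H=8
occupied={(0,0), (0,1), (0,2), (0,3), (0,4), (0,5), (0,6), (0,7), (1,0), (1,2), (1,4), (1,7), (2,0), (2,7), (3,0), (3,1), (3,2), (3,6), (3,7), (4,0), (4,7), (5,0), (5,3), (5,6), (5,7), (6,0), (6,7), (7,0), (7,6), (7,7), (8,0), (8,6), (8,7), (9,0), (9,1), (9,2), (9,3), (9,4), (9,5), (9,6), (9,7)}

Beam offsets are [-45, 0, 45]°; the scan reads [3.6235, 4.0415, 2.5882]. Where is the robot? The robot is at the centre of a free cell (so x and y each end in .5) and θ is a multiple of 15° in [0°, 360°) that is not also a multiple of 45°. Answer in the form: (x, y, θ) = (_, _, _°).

(x, y, θ) = (6.5, 4.5, 300°)

Candidates: 39 free-cell centres × 16 headings = 624 poses. Raycast each; keep the one whose scan matches to 4 dp.
  (4.5, 5.5, 120°): beam 1 = 1.5529 ≠ 3.6235 ✗
  (6.5, 6.5, 195°): beam 1 = 0.5774 ≠ 3.6235 ✗
  (8.5, 5.5, 210°): beam 1 = 2.5882 ≠ 3.6235 ✗
  (5.5, 5.5, 255°): beam 1 = 5.0000 ≠ 3.6235 ✗
  …
  (6.5, 4.5, 300°): r_1=3.6235, r_2=4.0415, r_3=2.5882 — all match ✓
No second candidate reproduces the full scan.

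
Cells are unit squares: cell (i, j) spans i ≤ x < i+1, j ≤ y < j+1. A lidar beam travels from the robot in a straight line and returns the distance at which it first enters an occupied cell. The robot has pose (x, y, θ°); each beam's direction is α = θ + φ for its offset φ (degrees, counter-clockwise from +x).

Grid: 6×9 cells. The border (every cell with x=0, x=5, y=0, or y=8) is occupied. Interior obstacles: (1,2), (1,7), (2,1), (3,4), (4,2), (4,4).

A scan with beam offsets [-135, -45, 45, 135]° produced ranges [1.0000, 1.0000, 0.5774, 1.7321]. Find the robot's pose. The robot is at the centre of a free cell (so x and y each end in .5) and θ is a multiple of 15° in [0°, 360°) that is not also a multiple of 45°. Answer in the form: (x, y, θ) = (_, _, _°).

(x, y, θ) = (3.5, 3.5, 75°)

Enumerate (i+0.5, j+0.5, θ) over the 22 free cells and 16 admissible headings. For each, cast all 4 beams and compare to the given ranges.
  (3.5, 2.5, 30°): beam 1 = 1.5529 ≠ 1.0000 ✗
  (2.5, 7.5, 330°): beam 1 = 0.5176 ≠ 1.0000 ✗
  (3.5, 5.5, 255°): beam 1 = 2.8868 ≠ 1.0000 ✗
  (1.5, 6.5, 330°): beam 1 = 0.5176 ≠ 1.0000 ✗
  …
  (3.5, 3.5, 75°): r_1=1.0000, r_2=1.0000, r_3=0.5774, r_4=1.7321 — all match ✓
No second candidate reproduces the full scan.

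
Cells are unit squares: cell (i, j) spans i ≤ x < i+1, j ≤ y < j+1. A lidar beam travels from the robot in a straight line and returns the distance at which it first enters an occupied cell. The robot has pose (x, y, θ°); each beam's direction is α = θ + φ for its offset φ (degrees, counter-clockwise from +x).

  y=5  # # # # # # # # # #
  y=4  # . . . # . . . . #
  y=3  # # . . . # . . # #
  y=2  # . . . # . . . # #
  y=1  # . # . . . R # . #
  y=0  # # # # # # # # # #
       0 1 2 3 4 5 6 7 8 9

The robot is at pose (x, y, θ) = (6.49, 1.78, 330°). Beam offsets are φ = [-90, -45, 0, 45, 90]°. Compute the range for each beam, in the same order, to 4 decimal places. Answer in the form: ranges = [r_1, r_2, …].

ranges = [0.9007, 0.8075, 0.5889, 0.5280, 3.7181]

beam 1: φ=-90°, α=240°
  direction (-0.5000, -0.8660); cell (6,1); t to first gridline: x 0.9800, y 0.9007 (then +2.0000 / +1.1547)
    (6,0) via y @ 0.9007  # hit
  → r_1 = 0.9007
beam 2: φ=-45°, α=285°
  direction (0.2588, -0.9659); cell (6,1); t to first gridline: x 1.9705, y 0.8075 (then +3.8637 / +1.0353)
    (6,0) via y @ 0.8075  # hit
  → r_2 = 0.8075
beam 3: φ=0°, α=330°
  direction (0.8660, -0.5000); cell (6,1); t to first gridline: x 0.5889, y 1.5600 (then +1.1547 / +2.0000)
    (7,1) via x @ 0.5889  # hit
  → r_3 = 0.5889
beam 4: φ=45°, α=15°
  direction (0.9659, 0.2588); cell (6,1); t to first gridline: x 0.5280, y 0.8500 (then +1.0353 / +3.8637)
    (7,1) via x @ 0.5280  # hit
  → r_4 = 0.5280
beam 5: φ=90°, α=60°
  direction (0.5000, 0.8660); cell (6,1); t to first gridline: x 1.0200, y 0.2540 (then +2.0000 / +1.1547)
    (6,2) via y @ 0.2540
    (7,2) via x @ 1.0200
    (7,3) via y @ 1.4087
    (7,4) via y @ 2.5634
    (8,4) via x @ 3.0200
    (8,5) via y @ 3.7181  # hit
  → r_5 = 3.7181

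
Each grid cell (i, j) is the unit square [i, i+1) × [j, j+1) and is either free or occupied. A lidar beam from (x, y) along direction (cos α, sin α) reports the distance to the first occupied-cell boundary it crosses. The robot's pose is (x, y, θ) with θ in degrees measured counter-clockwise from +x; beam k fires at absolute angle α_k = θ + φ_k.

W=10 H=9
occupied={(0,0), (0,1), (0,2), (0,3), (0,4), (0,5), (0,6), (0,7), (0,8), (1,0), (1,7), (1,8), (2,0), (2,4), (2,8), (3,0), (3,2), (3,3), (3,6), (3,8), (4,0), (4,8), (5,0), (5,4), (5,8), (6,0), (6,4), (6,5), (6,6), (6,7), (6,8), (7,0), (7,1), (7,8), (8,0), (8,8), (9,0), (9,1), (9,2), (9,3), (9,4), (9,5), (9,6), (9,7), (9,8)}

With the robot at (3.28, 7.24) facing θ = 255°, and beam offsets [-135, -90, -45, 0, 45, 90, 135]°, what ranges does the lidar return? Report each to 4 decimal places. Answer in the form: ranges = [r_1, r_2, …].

beam 1: φ=-135°, α=120°
  direction (-0.5000, 0.8660); cell (3,7); t to first gridline: x 0.5600, y 0.8776 (then +2.0000 / +1.1547)
    (2,7) via x @ 0.5600
    (2,8) via y @ 0.8776  # hit
  → r_1 = 0.8776
beam 2: φ=-90°, α=165°
  direction (-0.9659, 0.2588); cell (3,7); t to first gridline: x 0.2899, y 2.9364 (then +1.0353 / +3.8637)
    (2,7) via x @ 0.2899
    (1,7) via x @ 1.3252  # hit
  → r_2 = 1.3252
beam 3: φ=-45°, α=210°
  direction (-0.8660, -0.5000); cell (3,7); t to first gridline: x 0.3233, y 0.4800 (then +1.1547 / +2.0000)
    (2,7) via x @ 0.3233
    (2,6) via y @ 0.4800
    (1,6) via x @ 1.4780
    (1,5) via y @ 2.4800
    (0,5) via x @ 2.6327  # hit
  → r_3 = 2.6327
beam 4: φ=0°, α=255°
  direction (-0.2588, -0.9659); cell (3,7); t to first gridline: x 1.0818, y 0.2485 (then +3.8637 / +1.0353)
    (3,6) via y @ 0.2485  # hit
  → r_4 = 0.2485
beam 5: φ=45°, α=300°
  direction (0.5000, -0.8660); cell (3,7); t to first gridline: x 1.4400, y 0.2771 (then +2.0000 / +1.1547)
    (3,6) via y @ 0.2771  # hit
  → r_5 = 0.2771
beam 6: φ=90°, α=345°
  direction (0.9659, -0.2588); cell (3,7); t to first gridline: x 0.7454, y 0.9273 (then +1.0353 / +3.8637)
    (4,7) via x @ 0.7454
    (4,6) via y @ 0.9273
    (5,6) via x @ 1.7807
    (6,6) via x @ 2.8160  # hit
  → r_6 = 2.8160
beam 7: φ=135°, α=30°
  direction (0.8660, 0.5000); cell (3,7); t to first gridline: x 0.8314, y 1.5200 (then +1.1547 / +2.0000)
    (4,7) via x @ 0.8314
    (4,8) via y @ 1.5200  # hit
  → r_7 = 1.5200

ranges = [0.8776, 1.3252, 2.6327, 0.2485, 0.2771, 2.8160, 1.5200]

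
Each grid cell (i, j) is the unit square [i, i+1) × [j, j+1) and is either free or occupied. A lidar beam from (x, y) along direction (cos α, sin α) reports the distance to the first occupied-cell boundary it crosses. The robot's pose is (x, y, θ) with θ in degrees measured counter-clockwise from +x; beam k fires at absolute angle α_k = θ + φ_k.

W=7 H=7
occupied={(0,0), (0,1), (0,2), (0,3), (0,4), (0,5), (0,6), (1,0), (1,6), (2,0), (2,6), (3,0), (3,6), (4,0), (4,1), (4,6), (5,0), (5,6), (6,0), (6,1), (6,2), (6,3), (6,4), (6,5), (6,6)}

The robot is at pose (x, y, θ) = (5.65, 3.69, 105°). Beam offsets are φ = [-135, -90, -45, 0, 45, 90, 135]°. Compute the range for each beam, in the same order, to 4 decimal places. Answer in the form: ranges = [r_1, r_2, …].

beam 1: φ=-135°, α=330°
  cosα=0.8660 sinα=-0.5000 | (5,3) | tMaxX 0.4041 tMaxY 1.3800 | tΔX 1.1547 tΔY 2.0000
    t=0.4041 [x] (6,3) — stop
  → r_1 = 0.4041
beam 2: φ=-90°, α=15°
  cosα=0.9659 sinα=0.2588 | (5,3) | tMaxX 0.3623 tMaxY 1.1977 | tΔX 1.0353 tΔY 3.8637
    t=0.3623 [x] (6,3) — stop
  → r_2 = 0.3623
beam 3: φ=-45°, α=60°
  cosα=0.5000 sinα=0.8660 | (5,3) | tMaxX 0.7000 tMaxY 0.3580 | tΔX 2.0000 tΔY 1.1547
    t=0.3580 [y] (5,4)
    t=0.7000 [x] (6,4) — stop
  → r_3 = 0.7000
beam 4: φ=0°, α=105°
  cosα=-0.2588 sinα=0.9659 | (5,3) | tMaxX 2.5114 tMaxY 0.3209 | tΔX 3.8637 tΔY 1.0353
    t=0.3209 [y] (5,4)
    t=1.3562 [y] (5,5)
    t=2.3915 [y] (5,6) — stop
  → r_4 = 2.3915
beam 5: φ=45°, α=150°
  cosα=-0.8660 sinα=0.5000 | (5,3) | tMaxX 0.7506 tMaxY 0.6200 | tΔX 1.1547 tΔY 2.0000
    t=0.6200 [y] (5,4)
    t=0.7506 [x] (4,4)
    t=1.9053 [x] (3,4)
    t=2.6200 [y] (3,5)
    t=3.0600 [x] (2,5)
    t=4.2147 [x] (1,5)
    t=4.6200 [y] (1,6) — stop
  → r_5 = 4.6200
beam 6: φ=90°, α=195°
  cosα=-0.9659 sinα=-0.2588 | (5,3) | tMaxX 0.6729 tMaxY 2.6660 | tΔX 1.0353 tΔY 3.8637
    t=0.6729 [x] (4,3)
    t=1.7082 [x] (3,3)
    t=2.6660 [y] (3,2)
    t=2.7435 [x] (2,2)
    t=3.7788 [x] (1,2)
    t=4.8140 [x] (0,2) — stop
  → r_6 = 4.8140
beam 7: φ=135°, α=240°
  cosα=-0.5000 sinα=-0.8660 | (5,3) | tMaxX 1.3000 tMaxY 0.7967 | tΔX 2.0000 tΔY 1.1547
    t=0.7967 [y] (5,2)
    t=1.3000 [x] (4,2)
    t=1.9514 [y] (4,1) — stop
  → r_7 = 1.9514

ranges = [0.4041, 0.3623, 0.7000, 2.3915, 4.6200, 4.8140, 1.9514]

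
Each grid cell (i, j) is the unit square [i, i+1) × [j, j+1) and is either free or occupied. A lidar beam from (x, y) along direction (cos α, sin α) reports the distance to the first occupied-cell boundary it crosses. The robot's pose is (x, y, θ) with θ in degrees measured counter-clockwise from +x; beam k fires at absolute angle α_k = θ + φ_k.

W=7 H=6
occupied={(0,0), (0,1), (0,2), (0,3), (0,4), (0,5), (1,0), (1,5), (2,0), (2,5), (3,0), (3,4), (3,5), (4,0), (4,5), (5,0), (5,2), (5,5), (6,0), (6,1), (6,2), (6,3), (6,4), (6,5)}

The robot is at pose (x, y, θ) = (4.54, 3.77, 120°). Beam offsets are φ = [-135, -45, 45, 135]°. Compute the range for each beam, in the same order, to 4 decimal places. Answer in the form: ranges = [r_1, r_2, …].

beam 1: φ=-135°, α=345°
  dir = (cos 345°, sin 345°) = (0.9659, -0.2588); from cell (4,3)
  next x-line at t=0.4762, next y-line at t=2.9751; Δt_x=1.0353, Δt_y=3.8637
    x: enter (5,3) at t=0.4762
    x: enter (6,3) at t=1.5115 ← occupied
  → r_1 = 1.5115
beam 2: φ=-45°, α=75°
  dir = (cos 75°, sin 75°) = (0.2588, 0.9659); from cell (4,3)
  next x-line at t=1.7773, next y-line at t=0.2381; Δt_x=3.8637, Δt_y=1.0353
    y: enter (4,4) at t=0.2381
    y: enter (4,5) at t=1.2734 ← occupied
  → r_2 = 1.2734
beam 3: φ=45°, α=165°
  dir = (cos 165°, sin 165°) = (-0.9659, 0.2588); from cell (4,3)
  next x-line at t=0.5590, next y-line at t=0.8887; Δt_x=1.0353, Δt_y=3.8637
    x: enter (3,3) at t=0.5590
    y: enter (3,4) at t=0.8887 ← occupied
  → r_3 = 0.8887
beam 4: φ=135°, α=255°
  dir = (cos 255°, sin 255°) = (-0.2588, -0.9659); from cell (4,3)
  next x-line at t=2.0864, next y-line at t=0.7972; Δt_x=3.8637, Δt_y=1.0353
    y: enter (4,2) at t=0.7972
    y: enter (4,1) at t=1.8324
    x: enter (3,1) at t=2.0864
    y: enter (3,0) at t=2.8677 ← occupied
  → r_4 = 2.8677

ranges = [1.5115, 1.2734, 0.8887, 2.8677]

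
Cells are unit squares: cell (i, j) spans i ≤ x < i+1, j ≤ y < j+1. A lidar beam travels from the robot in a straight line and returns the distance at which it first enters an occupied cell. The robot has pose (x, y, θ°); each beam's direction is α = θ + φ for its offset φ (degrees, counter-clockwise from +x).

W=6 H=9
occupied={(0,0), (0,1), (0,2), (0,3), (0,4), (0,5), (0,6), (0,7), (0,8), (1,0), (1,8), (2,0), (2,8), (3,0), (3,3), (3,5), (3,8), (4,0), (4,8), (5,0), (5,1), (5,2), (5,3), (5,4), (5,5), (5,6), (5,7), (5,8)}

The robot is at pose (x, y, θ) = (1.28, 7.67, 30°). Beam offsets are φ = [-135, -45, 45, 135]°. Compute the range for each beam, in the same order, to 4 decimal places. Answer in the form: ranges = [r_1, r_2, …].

ranges = [1.0818, 3.8512, 0.3416, 0.2899]

beam 1: φ=-135°, α=255°
  dir = (cos 255°, sin 255°) = (-0.2588, -0.9659); from cell (1,7)
  next x-line at t=1.0818, next y-line at t=0.6936; Δt_x=3.8637, Δt_y=1.0353
    y: enter (1,6) at t=0.6936
    x: enter (0,6) at t=1.0818 ← occupied
  → r_1 = 1.0818
beam 2: φ=-45°, α=345°
  dir = (cos 345°, sin 345°) = (0.9659, -0.2588); from cell (1,7)
  next x-line at t=0.7454, next y-line at t=2.5887; Δt_x=1.0353, Δt_y=3.8637
    x: enter (2,7) at t=0.7454
    x: enter (3,7) at t=1.7807
    y: enter (3,6) at t=2.5887
    x: enter (4,6) at t=2.8160
    x: enter (5,6) at t=3.8512 ← occupied
  → r_2 = 3.8512
beam 3: φ=45°, α=75°
  dir = (cos 75°, sin 75°) = (0.2588, 0.9659); from cell (1,7)
  next x-line at t=2.7819, next y-line at t=0.3416; Δt_x=3.8637, Δt_y=1.0353
    y: enter (1,8) at t=0.3416 ← occupied
  → r_3 = 0.3416
beam 4: φ=135°, α=165°
  dir = (cos 165°, sin 165°) = (-0.9659, 0.2588); from cell (1,7)
  next x-line at t=0.2899, next y-line at t=1.2750; Δt_x=1.0353, Δt_y=3.8637
    x: enter (0,7) at t=0.2899 ← occupied
  → r_4 = 0.2899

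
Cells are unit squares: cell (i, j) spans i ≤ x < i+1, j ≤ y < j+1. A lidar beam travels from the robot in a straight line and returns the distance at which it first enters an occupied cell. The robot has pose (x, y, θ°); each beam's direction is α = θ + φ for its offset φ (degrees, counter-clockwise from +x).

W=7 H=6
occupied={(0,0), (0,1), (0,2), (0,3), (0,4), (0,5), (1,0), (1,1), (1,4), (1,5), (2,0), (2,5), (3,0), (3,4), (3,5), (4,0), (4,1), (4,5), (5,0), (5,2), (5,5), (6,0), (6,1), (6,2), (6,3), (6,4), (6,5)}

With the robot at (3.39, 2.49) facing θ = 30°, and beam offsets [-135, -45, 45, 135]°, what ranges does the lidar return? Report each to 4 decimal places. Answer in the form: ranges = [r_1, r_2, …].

ranges = [1.5426, 1.6668, 1.5633, 2.4743]

beam 1: φ=-135°, α=255°
  direction (-0.2588, -0.9659); cell (3,2); t to first gridline: x 1.5068, y 0.5073 (then +3.8637 / +1.0353)
    (3,1) via y @ 0.5073
    (2,1) via x @ 1.5068
    (2,0) via y @ 1.5426  # hit
  → r_1 = 1.5426
beam 2: φ=-45°, α=345°
  direction (0.9659, -0.2588); cell (3,2); t to first gridline: x 0.6315, y 1.8932 (then +1.0353 / +3.8637)
    (4,2) via x @ 0.6315
    (5,2) via x @ 1.6668  # hit
  → r_2 = 1.6668
beam 3: φ=45°, α=75°
  direction (0.2588, 0.9659); cell (3,2); t to first gridline: x 2.3569, y 0.5280 (then +3.8637 / +1.0353)
    (3,3) via y @ 0.5280
    (3,4) via y @ 1.5633  # hit
  → r_3 = 1.5633
beam 4: φ=135°, α=165°
  direction (-0.9659, 0.2588); cell (3,2); t to first gridline: x 0.4038, y 1.9705 (then +1.0353 / +3.8637)
    (2,2) via x @ 0.4038
    (1,2) via x @ 1.4390
    (1,3) via y @ 1.9705
    (0,3) via x @ 2.4743  # hit
  → r_4 = 2.4743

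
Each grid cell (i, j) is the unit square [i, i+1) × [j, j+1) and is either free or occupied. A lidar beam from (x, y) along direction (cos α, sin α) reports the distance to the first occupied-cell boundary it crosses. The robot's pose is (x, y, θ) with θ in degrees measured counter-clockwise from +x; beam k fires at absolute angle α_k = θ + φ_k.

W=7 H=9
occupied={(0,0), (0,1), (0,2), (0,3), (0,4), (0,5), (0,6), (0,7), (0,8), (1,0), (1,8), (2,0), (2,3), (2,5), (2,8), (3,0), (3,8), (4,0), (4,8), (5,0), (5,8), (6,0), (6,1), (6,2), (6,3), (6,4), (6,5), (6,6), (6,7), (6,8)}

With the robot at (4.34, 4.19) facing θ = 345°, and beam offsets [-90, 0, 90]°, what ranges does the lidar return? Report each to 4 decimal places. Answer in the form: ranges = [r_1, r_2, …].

ranges = [3.3025, 1.7186, 3.9444]

beam 1: φ=-90°, α=255°
  d=(-0.2588,-0.9659)  start (4,4)  tX=1.3137 tY=0.1967  stride 1/|dx|=3.8637 1/|dy|=1.0353
    cross y-line → (4,3), t=0.1967
    cross y-line → (4,2), t=1.2320
    cross x-line → (3,2), t=1.3137
    cross y-line → (3,1), t=2.2673
    cross y-line → (3,0), t=3.3025 (wall)
  → r_1 = 3.3025
beam 2: φ=0°, α=345°
  d=(0.9659,-0.2588)  start (4,4)  tX=0.6833 tY=0.7341  stride 1/|dx|=1.0353 1/|dy|=3.8637
    cross x-line → (5,4), t=0.6833
    cross y-line → (5,3), t=0.7341
    cross x-line → (6,3), t=1.7186 (wall)
  → r_2 = 1.7186
beam 3: φ=90°, α=75°
  d=(0.2588,0.9659)  start (4,4)  tX=2.5500 tY=0.8386  stride 1/|dx|=3.8637 1/|dy|=1.0353
    cross y-line → (4,5), t=0.8386
    cross y-line → (4,6), t=1.8738
    cross x-line → (5,6), t=2.5500
    cross y-line → (5,7), t=2.9091
    cross y-line → (5,8), t=3.9444 (wall)
  → r_3 = 3.9444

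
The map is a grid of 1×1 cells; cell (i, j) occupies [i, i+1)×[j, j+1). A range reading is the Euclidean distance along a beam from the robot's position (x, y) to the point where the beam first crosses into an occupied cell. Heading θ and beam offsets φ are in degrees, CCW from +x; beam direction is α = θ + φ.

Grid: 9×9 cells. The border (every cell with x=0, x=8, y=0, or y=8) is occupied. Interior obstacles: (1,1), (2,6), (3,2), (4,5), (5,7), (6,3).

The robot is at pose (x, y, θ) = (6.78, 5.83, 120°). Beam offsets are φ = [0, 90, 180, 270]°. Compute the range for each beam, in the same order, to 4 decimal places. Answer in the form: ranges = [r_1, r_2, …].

ranges = [1.5600, 6.6742, 2.4400, 1.4087]

beam 1: φ=0°, α=120°
  direction (-0.5000, 0.8660); cell (6,5); t to first gridline: x 1.5600, y 0.1963 (then +2.0000 / +1.1547)
    (6,6) via y @ 0.1963
    (6,7) via y @ 1.3510
    (5,7) via x @ 1.5600  # hit
  → r_1 = 1.5600
beam 2: φ=90°, α=210°
  direction (-0.8660, -0.5000); cell (6,5); t to first gridline: x 0.9007, y 1.6600 (then +1.1547 / +2.0000)
    (5,5) via x @ 0.9007
    (5,4) via y @ 1.6600
    (4,4) via x @ 2.0554
    (3,4) via x @ 3.2101
    (3,3) via y @ 3.6600
    (2,3) via x @ 4.3648
    (1,3) via x @ 5.5195
    (1,2) via y @ 5.6600
    (0,2) via x @ 6.6742  # hit
  → r_2 = 6.6742
beam 3: φ=180°, α=300°
  direction (0.5000, -0.8660); cell (6,5); t to first gridline: x 0.4400, y 0.9584 (then +2.0000 / +1.1547)
    (7,5) via x @ 0.4400
    (7,4) via y @ 0.9584
    (7,3) via y @ 2.1131
    (8,3) via x @ 2.4400  # hit
  → r_3 = 2.4400
beam 4: φ=270°, α=30°
  direction (0.8660, 0.5000); cell (6,5); t to first gridline: x 0.2540, y 0.3400 (then +1.1547 / +2.0000)
    (7,5) via x @ 0.2540
    (7,6) via y @ 0.3400
    (8,6) via x @ 1.4087  # hit
  → r_4 = 1.4087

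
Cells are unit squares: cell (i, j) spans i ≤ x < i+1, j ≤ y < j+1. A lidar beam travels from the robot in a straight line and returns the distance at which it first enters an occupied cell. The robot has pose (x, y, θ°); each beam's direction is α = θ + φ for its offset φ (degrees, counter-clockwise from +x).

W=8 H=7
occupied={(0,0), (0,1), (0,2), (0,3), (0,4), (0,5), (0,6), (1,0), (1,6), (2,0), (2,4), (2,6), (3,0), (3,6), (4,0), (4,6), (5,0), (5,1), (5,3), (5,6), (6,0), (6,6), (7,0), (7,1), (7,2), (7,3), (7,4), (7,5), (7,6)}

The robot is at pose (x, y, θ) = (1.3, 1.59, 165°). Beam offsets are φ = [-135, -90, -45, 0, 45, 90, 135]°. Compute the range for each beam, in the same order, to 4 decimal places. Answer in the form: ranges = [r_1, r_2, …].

ranges = [4.2724, 2.7046, 0.6000, 0.3106, 0.3464, 0.6108, 0.6813]

beam 1: φ=-135°, α=30°
  direction (0.8660, 0.5000); cell (1,1); t to first gridline: x 0.8083, y 0.8200 (then +1.1547 / +2.0000)
    (2,1) via x @ 0.8083
    (2,2) via y @ 0.8200
    (3,2) via x @ 1.9630
    (3,3) via y @ 2.8200
    (4,3) via x @ 3.1177
    (5,3) via x @ 4.2724  # hit
  → r_1 = 4.2724
beam 2: φ=-90°, α=75°
  direction (0.2588, 0.9659); cell (1,1); t to first gridline: x 2.7046, y 0.4245 (then +3.8637 / +1.0353)
    (1,2) via y @ 0.4245
    (1,3) via y @ 1.4597
    (1,4) via y @ 2.4950
    (2,4) via x @ 2.7046  # hit
  → r_2 = 2.7046
beam 3: φ=-45°, α=120°
  direction (-0.5000, 0.8660); cell (1,1); t to first gridline: x 0.6000, y 0.4734 (then +2.0000 / +1.1547)
    (1,2) via y @ 0.4734
    (0,2) via x @ 0.6000  # hit
  → r_3 = 0.6000
beam 4: φ=0°, α=165°
  direction (-0.9659, 0.2588); cell (1,1); t to first gridline: x 0.3106, y 1.5841 (then +1.0353 / +3.8637)
    (0,1) via x @ 0.3106  # hit
  → r_4 = 0.3106
beam 5: φ=45°, α=210°
  direction (-0.8660, -0.5000); cell (1,1); t to first gridline: x 0.3464, y 1.1800 (then +1.1547 / +2.0000)
    (0,1) via x @ 0.3464  # hit
  → r_5 = 0.3464
beam 6: φ=90°, α=255°
  direction (-0.2588, -0.9659); cell (1,1); t to first gridline: x 1.1591, y 0.6108 (then +3.8637 / +1.0353)
    (1,0) via y @ 0.6108  # hit
  → r_6 = 0.6108
beam 7: φ=135°, α=300°
  direction (0.5000, -0.8660); cell (1,1); t to first gridline: x 1.4000, y 0.6813 (then +2.0000 / +1.1547)
    (1,0) via y @ 0.6813  # hit
  → r_7 = 0.6813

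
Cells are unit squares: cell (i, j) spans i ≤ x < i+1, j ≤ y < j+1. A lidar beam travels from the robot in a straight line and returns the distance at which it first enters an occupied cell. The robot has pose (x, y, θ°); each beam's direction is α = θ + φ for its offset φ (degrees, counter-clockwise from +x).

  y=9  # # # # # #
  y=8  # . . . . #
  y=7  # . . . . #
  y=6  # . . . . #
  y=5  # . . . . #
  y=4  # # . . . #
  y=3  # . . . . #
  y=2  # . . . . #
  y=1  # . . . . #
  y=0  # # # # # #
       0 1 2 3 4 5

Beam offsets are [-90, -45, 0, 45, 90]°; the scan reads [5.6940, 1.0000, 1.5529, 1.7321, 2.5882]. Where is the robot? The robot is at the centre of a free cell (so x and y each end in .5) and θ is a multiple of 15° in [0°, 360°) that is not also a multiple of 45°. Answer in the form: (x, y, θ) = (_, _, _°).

(x, y, θ) = (2.5, 3.5, 165°)

Candidates: 31 free-cell centres × 16 headings = 496 poses. Raycast each; keep the one whose scan matches to 4 dp.
  (3.5, 3.5, 300°): beam 1 = 2.8868 ≠ 5.6940 ✗
  (3.5, 1.5, 15°): beam 1 = 0.5176 ≠ 5.6940 ✗
  (2.5, 3.5, 120°): beam 1 = 2.8868 ≠ 5.6940 ✗
  (4.5, 5.5, 240°): beam 1 = 4.0415 ≠ 5.6940 ✗
  (2.5, 6.5, 330°): beam 1 = 1.7321 ≠ 5.6940 ✗
  …
  (2.5, 3.5, 165°): r_1=5.6940, r_2=1.0000, r_3=1.5529, r_4=1.7321, r_5=2.5882 — all match ✓
Only this pose fits every beam.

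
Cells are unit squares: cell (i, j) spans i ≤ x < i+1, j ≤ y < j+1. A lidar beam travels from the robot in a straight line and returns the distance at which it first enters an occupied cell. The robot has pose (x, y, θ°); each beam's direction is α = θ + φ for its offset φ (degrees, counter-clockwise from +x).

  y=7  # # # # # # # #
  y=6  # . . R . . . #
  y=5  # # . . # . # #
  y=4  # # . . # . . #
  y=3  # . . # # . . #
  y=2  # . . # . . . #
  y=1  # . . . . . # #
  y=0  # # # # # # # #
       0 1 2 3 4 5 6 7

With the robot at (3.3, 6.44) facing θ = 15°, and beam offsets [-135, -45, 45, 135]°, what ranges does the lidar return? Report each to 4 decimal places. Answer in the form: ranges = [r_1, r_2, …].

beam 1: φ=-135°, α=240°
  dir = (cos 240°, sin 240°) = (-0.5000, -0.8660); from cell (3,6)
  next x-line at t=0.6000, next y-line at t=0.5081; Δt_x=2.0000, Δt_y=1.1547
    y: enter (3,5) at t=0.5081
    x: enter (2,5) at t=0.6000
    y: enter (2,4) at t=1.6628
    x: enter (1,4) at t=2.6000 ← occupied
  → r_1 = 2.6000
beam 2: φ=-45°, α=330°
  dir = (cos 330°, sin 330°) = (0.8660, -0.5000); from cell (3,6)
  next x-line at t=0.8083, next y-line at t=0.8800; Δt_x=1.1547, Δt_y=2.0000
    x: enter (4,6) at t=0.8083
    y: enter (4,5) at t=0.8800 ← occupied
  → r_2 = 0.8800
beam 3: φ=45°, α=60°
  dir = (cos 60°, sin 60°) = (0.5000, 0.8660); from cell (3,6)
  next x-line at t=1.4000, next y-line at t=0.6466; Δt_x=2.0000, Δt_y=1.1547
    y: enter (3,7) at t=0.6466 ← occupied
  → r_3 = 0.6466
beam 4: φ=135°, α=150°
  dir = (cos 150°, sin 150°) = (-0.8660, 0.5000); from cell (3,6)
  next x-line at t=0.3464, next y-line at t=1.1200; Δt_x=1.1547, Δt_y=2.0000
    x: enter (2,6) at t=0.3464
    y: enter (2,7) at t=1.1200 ← occupied
  → r_4 = 1.1200

ranges = [2.6000, 0.8800, 0.6466, 1.1200]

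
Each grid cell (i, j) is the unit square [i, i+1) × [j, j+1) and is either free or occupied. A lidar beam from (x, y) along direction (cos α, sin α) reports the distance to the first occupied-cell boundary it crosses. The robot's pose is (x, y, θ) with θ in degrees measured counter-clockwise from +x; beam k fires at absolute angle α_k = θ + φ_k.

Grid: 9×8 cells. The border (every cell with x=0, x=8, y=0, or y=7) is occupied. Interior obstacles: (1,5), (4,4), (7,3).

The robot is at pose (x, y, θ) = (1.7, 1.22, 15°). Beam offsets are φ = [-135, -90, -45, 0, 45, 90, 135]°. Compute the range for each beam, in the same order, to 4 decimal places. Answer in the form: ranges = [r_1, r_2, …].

beam 1: φ=-135°, α=240°
  dir = (cos 240°, sin 240°) = (-0.5000, -0.8660); from cell (1,1)
  next x-line at t=1.4000, next y-line at t=0.2540; Δt_x=2.0000, Δt_y=1.1547
    y: enter (1,0) at t=0.2540 ← occupied
  → r_1 = 0.2540
beam 2: φ=-90°, α=285°
  dir = (cos 285°, sin 285°) = (0.2588, -0.9659); from cell (1,1)
  next x-line at t=1.1591, next y-line at t=0.2278; Δt_x=3.8637, Δt_y=1.0353
    y: enter (1,0) at t=0.2278 ← occupied
  → r_2 = 0.2278
beam 3: φ=-45°, α=330°
  dir = (cos 330°, sin 330°) = (0.8660, -0.5000); from cell (1,1)
  next x-line at t=0.3464, next y-line at t=0.4400; Δt_x=1.1547, Δt_y=2.0000
    x: enter (2,1) at t=0.3464
    y: enter (2,0) at t=0.4400 ← occupied
  → r_3 = 0.4400
beam 4: φ=0°, α=15°
  dir = (cos 15°, sin 15°) = (0.9659, 0.2588); from cell (1,1)
  next x-line at t=0.3106, next y-line at t=3.0137; Δt_x=1.0353, Δt_y=3.8637
    x: enter (2,1) at t=0.3106
    x: enter (3,1) at t=1.3459
    x: enter (4,1) at t=2.3811
    y: enter (4,2) at t=3.0137
    x: enter (5,2) at t=3.4164
    x: enter (6,2) at t=4.4517
    x: enter (7,2) at t=5.4870
    x: enter (8,2) at t=6.5222 ← occupied
  → r_4 = 6.5222
beam 5: φ=45°, α=60°
  dir = (cos 60°, sin 60°) = (0.5000, 0.8660); from cell (1,1)
  next x-line at t=0.6000, next y-line at t=0.9007; Δt_x=2.0000, Δt_y=1.1547
    x: enter (2,1) at t=0.6000
    y: enter (2,2) at t=0.9007
    y: enter (2,3) at t=2.0554
    x: enter (3,3) at t=2.6000
    y: enter (3,4) at t=3.2101
    y: enter (3,5) at t=4.3648
    x: enter (4,5) at t=4.6000
    y: enter (4,6) at t=5.5195
    x: enter (5,6) at t=6.6000
    y: enter (5,7) at t=6.6742 ← occupied
  → r_5 = 6.6742
beam 6: φ=90°, α=105°
  dir = (cos 105°, sin 105°) = (-0.2588, 0.9659); from cell (1,1)
  next x-line at t=2.7046, next y-line at t=0.8075; Δt_x=3.8637, Δt_y=1.0353
    y: enter (1,2) at t=0.8075
    y: enter (1,3) at t=1.8428
    x: enter (0,3) at t=2.7046 ← occupied
  → r_6 = 2.7046
beam 7: φ=135°, α=150°
  dir = (cos 150°, sin 150°) = (-0.8660, 0.5000); from cell (1,1)
  next x-line at t=0.8083, next y-line at t=1.5600; Δt_x=1.1547, Δt_y=2.0000
    x: enter (0,1) at t=0.8083 ← occupied
  → r_7 = 0.8083

ranges = [0.2540, 0.2278, 0.4400, 6.5222, 6.6742, 2.7046, 0.8083]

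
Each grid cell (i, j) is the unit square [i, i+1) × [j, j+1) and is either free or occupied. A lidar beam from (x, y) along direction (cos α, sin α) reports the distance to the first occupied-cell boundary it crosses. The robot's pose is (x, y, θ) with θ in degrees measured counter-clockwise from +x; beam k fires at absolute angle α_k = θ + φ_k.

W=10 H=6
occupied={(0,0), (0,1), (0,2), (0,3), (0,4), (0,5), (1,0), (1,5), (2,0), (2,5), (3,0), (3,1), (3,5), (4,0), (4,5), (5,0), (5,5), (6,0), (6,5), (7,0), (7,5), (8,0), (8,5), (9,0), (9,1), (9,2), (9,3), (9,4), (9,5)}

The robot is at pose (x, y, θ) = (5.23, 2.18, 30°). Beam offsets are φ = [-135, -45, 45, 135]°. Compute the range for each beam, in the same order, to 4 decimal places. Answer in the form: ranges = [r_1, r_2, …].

beam 1: φ=-135°, α=255°
  cosα=-0.2588 sinα=-0.9659 | (5,2) | tMaxX 0.8887 tMaxY 0.1863 | tΔX 3.8637 tΔY 1.0353
    t=0.1863 [y] (5,1)
    t=0.8887 [x] (4,1)
    t=1.2216 [y] (4,0) — stop
  → r_1 = 1.2216
beam 2: φ=-45°, α=345°
  cosα=0.9659 sinα=-0.2588 | (5,2) | tMaxX 0.7972 tMaxY 0.6955 | tΔX 1.0353 tΔY 3.8637
    t=0.6955 [y] (5,1)
    t=0.7972 [x] (6,1)
    t=1.8324 [x] (7,1)
    t=2.8677 [x] (8,1)
    t=3.9030 [x] (9,1) — stop
  → r_2 = 3.9030
beam 3: φ=45°, α=75°
  cosα=0.2588 sinα=0.9659 | (5,2) | tMaxX 2.9751 tMaxY 0.8489 | tΔX 3.8637 tΔY 1.0353
    t=0.8489 [y] (5,3)
    t=1.8842 [y] (5,4)
    t=2.9195 [y] (5,5) — stop
  → r_3 = 2.9195
beam 4: φ=135°, α=165°
  cosα=-0.9659 sinα=0.2588 | (5,2) | tMaxX 0.2381 tMaxY 3.1682 | tΔX 1.0353 tΔY 3.8637
    t=0.2381 [x] (4,2)
    t=1.2734 [x] (3,2)
    t=2.3087 [x] (2,2)
    t=3.1682 [y] (2,3)
    t=3.3439 [x] (1,3)
    t=4.3792 [x] (0,3) — stop
  → r_4 = 4.3792

ranges = [1.2216, 3.9030, 2.9195, 4.3792]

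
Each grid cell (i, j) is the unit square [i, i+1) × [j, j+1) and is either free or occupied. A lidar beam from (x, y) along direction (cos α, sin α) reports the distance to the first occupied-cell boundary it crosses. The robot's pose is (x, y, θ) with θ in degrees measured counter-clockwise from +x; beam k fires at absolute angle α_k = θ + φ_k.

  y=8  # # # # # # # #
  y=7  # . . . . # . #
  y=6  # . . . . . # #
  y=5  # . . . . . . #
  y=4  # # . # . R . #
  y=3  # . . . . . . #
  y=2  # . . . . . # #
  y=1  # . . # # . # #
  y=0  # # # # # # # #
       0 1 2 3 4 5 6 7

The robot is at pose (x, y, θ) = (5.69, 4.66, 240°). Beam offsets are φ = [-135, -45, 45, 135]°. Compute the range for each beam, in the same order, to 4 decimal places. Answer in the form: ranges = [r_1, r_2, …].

beam 1: φ=-135°, α=105°
  cosα=-0.2588 sinα=0.9659 | (5,4) | tMaxX 2.6660 tMaxY 0.3520 | tΔX 3.8637 tΔY 1.0353
    t=0.3520 [y] (5,5)
    t=1.3873 [y] (5,6)
    t=2.4225 [y] (5,7) — stop
  → r_1 = 2.4225
beam 2: φ=-45°, α=195°
  cosα=-0.9659 sinα=-0.2588 | (5,4) | tMaxX 0.7143 tMaxY 2.5500 | tΔX 1.0353 tΔY 3.8637
    t=0.7143 [x] (4,4)
    t=1.7496 [x] (3,4) — stop
  → r_2 = 1.7496
beam 3: φ=45°, α=285°
  cosα=0.2588 sinα=-0.9659 | (5,4) | tMaxX 1.1977 tMaxY 0.6833 | tΔX 3.8637 tΔY 1.0353
    t=0.6833 [y] (5,3)
    t=1.1977 [x] (6,3)
    t=1.7186 [y] (6,2) — stop
  → r_3 = 1.7186
beam 4: φ=135°, α=15°
  cosα=0.9659 sinα=0.2588 | (5,4) | tMaxX 0.3209 tMaxY 1.3137 | tΔX 1.0353 tΔY 3.8637
    t=0.3209 [x] (6,4)
    t=1.3137 [y] (6,5)
    t=1.3562 [x] (7,5) — stop
  → r_4 = 1.3562

ranges = [2.4225, 1.7496, 1.7186, 1.3562]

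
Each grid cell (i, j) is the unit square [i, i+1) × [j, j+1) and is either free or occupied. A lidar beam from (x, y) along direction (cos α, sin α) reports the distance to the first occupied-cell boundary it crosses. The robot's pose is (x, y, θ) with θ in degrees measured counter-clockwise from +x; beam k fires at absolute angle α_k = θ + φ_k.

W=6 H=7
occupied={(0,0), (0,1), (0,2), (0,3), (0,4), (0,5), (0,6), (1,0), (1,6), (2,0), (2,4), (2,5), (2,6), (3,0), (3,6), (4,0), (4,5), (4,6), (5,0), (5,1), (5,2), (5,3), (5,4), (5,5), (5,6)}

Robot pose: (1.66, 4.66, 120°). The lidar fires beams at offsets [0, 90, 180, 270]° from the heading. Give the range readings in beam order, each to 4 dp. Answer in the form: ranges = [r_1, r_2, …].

ranges = [1.3200, 0.7621, 0.6800, 0.3926]

beam 1: φ=0°, α=120°
  cosα=-0.5000 sinα=0.8660 | (1,4) | tMaxX 1.3200 tMaxY 0.3926 | tΔX 2.0000 tΔY 1.1547
    t=0.3926 [y] (1,5)
    t=1.3200 [x] (0,5) — stop
  → r_1 = 1.3200
beam 2: φ=90°, α=210°
  cosα=-0.8660 sinα=-0.5000 | (1,4) | tMaxX 0.7621 tMaxY 1.3200 | tΔX 1.1547 tΔY 2.0000
    t=0.7621 [x] (0,4) — stop
  → r_2 = 0.7621
beam 3: φ=180°, α=300°
  cosα=0.5000 sinα=-0.8660 | (1,4) | tMaxX 0.6800 tMaxY 0.7621 | tΔX 2.0000 tΔY 1.1547
    t=0.6800 [x] (2,4) — stop
  → r_3 = 0.6800
beam 4: φ=270°, α=30°
  cosα=0.8660 sinα=0.5000 | (1,4) | tMaxX 0.3926 tMaxY 0.6800 | tΔX 1.1547 tΔY 2.0000
    t=0.3926 [x] (2,4) — stop
  → r_4 = 0.3926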